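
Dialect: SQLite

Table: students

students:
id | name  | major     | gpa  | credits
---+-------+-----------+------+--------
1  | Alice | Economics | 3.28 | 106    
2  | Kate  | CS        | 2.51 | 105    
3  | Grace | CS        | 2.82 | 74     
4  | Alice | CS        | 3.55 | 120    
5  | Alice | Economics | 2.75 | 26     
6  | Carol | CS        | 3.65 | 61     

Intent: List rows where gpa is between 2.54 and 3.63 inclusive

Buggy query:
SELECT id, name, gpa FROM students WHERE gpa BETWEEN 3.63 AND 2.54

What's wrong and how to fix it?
Bug: The bounds are reversed; BETWEEN a AND b requires a <= b to match anything

Fix: Swap the bounds so the smaller value comes first

Corrected query:
SELECT id, name, gpa FROM students WHERE gpa BETWEEN 2.54 AND 3.63

Result:
id | name  | gpa 
---+-------+-----
1  | Alice | 3.28
3  | Grace | 2.82
4  | Alice | 3.55
5  | Alice | 2.75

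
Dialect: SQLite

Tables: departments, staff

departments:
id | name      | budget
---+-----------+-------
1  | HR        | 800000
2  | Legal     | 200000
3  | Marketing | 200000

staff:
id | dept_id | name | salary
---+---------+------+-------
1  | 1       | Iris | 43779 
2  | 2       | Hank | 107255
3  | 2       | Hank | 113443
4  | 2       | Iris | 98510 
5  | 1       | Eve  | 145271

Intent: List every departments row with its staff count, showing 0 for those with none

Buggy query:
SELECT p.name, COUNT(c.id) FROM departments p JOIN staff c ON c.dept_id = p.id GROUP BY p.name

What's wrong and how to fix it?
Bug: INNER JOIN drops departments rows that have no matching staff rows

Fix: Use LEFT JOIN so parents without children still appear (COUNT(c.id) gives 0)

Corrected query:
SELECT p.name, COUNT(c.id) FROM departments p LEFT JOIN staff c ON c.dept_id = p.id GROUP BY p.name

Result:
name      | COUNT(c.id)
----------+------------
HR        | 2          
Legal     | 3          
Marketing | 0          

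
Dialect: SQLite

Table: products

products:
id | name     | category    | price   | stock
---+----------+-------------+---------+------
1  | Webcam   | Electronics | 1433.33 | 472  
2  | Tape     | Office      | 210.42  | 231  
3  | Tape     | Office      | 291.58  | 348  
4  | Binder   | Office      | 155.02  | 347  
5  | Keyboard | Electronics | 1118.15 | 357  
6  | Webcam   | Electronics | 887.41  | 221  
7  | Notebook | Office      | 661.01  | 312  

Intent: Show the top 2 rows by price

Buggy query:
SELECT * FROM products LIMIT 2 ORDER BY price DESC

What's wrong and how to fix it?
Bug: LIMIT must come after ORDER BY

Fix: Sort with ORDER BY, then apply LIMIT

Corrected query:
SELECT * FROM products ORDER BY price DESC LIMIT 2

Result:
id | name     | category    | price   | stock
---+----------+-------------+---------+------
1  | Webcam   | Electronics | 1433.33 | 472  
5  | Keyboard | Electronics | 1118.15 | 357  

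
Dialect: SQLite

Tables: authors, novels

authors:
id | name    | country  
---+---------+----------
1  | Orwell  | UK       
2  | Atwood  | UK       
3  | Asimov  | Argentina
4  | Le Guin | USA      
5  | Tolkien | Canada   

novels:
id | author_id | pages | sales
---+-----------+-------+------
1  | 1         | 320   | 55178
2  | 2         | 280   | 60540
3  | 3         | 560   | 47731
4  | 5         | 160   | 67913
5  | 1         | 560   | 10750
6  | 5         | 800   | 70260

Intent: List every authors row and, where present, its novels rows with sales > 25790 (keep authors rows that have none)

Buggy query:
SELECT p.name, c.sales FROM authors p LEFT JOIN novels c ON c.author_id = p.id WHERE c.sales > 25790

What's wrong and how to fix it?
Bug: A WHERE condition on the right-hand table after LEFT JOIN drops unmatched parents

Fix: Put 'c.sales > 25790' in the JOIN's ON clause instead of WHERE

Corrected query:
SELECT p.name, c.sales FROM authors p LEFT JOIN novels c ON c.author_id = p.id AND c.sales > 25790

Result:
name    | sales
--------+------
Orwell  | 55178
Atwood  | 60540
Asimov  | 47731
Le Guin | NULL 
Tolkien | 67913
Tolkien | 70260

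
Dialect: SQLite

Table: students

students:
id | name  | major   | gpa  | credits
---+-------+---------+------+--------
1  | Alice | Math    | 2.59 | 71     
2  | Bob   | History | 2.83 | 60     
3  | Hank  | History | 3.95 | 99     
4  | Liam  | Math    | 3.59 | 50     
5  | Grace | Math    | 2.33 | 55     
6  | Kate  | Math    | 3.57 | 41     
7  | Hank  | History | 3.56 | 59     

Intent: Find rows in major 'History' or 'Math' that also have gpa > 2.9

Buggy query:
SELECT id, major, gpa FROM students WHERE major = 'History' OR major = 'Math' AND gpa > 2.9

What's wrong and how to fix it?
Bug: AND binds tighter than OR, so this parses as major = 'History' OR (major = 'Math' AND gpa > 2.9)

Fix: Group the OR with parentheses (or use IN), then AND the threshold

Corrected query:
SELECT id, major, gpa FROM students WHERE (major = 'History' OR major = 'Math') AND gpa > 2.9

Result:
id | major   | gpa 
---+---------+-----
3  | History | 3.95
4  | Math    | 3.59
6  | Math    | 3.57
7  | History | 3.56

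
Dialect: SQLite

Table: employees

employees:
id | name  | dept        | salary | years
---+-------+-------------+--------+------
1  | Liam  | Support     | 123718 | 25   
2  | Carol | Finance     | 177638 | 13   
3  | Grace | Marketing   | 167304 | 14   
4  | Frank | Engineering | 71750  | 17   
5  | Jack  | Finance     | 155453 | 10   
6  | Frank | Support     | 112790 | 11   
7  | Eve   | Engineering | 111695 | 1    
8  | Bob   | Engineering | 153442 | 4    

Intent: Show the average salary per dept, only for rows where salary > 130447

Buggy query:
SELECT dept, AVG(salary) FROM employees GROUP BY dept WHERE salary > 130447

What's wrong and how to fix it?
Bug: Row-level WHERE must come before GROUP BY in the clause order

Fix: Place WHERE between FROM and GROUP BY

Corrected query:
SELECT dept, AVG(salary) FROM employees WHERE salary > 130447 GROUP BY dept

Result:
dept        | AVG(salary)
------------+------------
Engineering | 153442     
Finance     | 166545.5   
Marketing   | 167304     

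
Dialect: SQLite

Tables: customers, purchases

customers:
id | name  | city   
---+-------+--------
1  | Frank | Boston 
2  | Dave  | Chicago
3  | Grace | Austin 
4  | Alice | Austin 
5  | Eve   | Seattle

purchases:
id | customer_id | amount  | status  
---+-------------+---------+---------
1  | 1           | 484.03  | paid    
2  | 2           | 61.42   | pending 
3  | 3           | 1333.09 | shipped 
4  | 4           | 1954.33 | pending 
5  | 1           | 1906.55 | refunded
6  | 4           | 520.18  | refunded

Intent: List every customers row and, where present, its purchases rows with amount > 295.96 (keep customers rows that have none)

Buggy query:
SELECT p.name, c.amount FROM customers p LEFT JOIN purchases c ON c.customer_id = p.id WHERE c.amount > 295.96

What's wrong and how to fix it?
Bug: Filtering c.amount in WHERE discards the NULL rows produced by LEFT JOIN, turning it into an inner join

Fix: Move the right-table condition into the ON clause so unmatched parents are kept

Corrected query:
SELECT p.name, c.amount FROM customers p LEFT JOIN purchases c ON c.customer_id = p.id AND c.amount > 295.96

Result:
name  | amount 
------+--------
Frank | 484.03 
Frank | 1906.55
Dave  | NULL   
Grace | 1333.09
Alice | 520.18 
Alice | 1954.33
Eve   | NULL   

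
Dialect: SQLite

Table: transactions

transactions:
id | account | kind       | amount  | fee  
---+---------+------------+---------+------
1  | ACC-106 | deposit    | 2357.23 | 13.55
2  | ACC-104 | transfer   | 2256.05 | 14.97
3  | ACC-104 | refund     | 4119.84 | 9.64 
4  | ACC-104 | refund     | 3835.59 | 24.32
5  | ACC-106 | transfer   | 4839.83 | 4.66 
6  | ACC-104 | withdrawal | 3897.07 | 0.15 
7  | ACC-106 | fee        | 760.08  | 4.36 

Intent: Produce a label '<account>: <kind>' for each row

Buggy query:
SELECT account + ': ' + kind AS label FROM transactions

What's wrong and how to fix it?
Bug: '+' is numeric addition; on text columns SQLite converts them to 0 instead of concatenating

Fix: Use the || operator for string concatenation

Corrected query:
SELECT account || ': ' || kind AS label FROM transactions

Result:
label              
-------------------
ACC-106: deposit   
ACC-104: transfer  
ACC-104: refund    
ACC-104: refund    
ACC-106: transfer  
ACC-104: withdrawal
ACC-106: fee       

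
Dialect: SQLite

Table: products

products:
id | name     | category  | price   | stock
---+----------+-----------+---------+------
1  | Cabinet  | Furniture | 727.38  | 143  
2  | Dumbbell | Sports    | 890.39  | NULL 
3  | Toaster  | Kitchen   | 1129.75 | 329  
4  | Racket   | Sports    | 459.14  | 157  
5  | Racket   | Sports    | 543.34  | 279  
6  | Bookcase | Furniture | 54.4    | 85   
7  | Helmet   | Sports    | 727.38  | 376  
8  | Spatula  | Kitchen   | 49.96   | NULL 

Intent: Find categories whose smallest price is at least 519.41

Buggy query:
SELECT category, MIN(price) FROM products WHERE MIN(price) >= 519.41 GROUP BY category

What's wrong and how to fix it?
Bug: MIN() in WHERE is a misuse of aggregate

Fix: Replace WHERE with HAVING after the GROUP BY

Corrected query:
SELECT category, MIN(price) FROM products GROUP BY category HAVING MIN(price) >= 519.41

Result:
(no rows)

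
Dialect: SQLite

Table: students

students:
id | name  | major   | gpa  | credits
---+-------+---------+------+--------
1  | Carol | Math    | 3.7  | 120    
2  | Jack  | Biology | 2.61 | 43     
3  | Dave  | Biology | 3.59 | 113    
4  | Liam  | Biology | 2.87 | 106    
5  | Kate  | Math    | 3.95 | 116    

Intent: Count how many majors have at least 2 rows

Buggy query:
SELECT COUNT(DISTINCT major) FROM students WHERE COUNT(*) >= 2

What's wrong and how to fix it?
Bug: COUNT(*) cannot appear in WHERE; the per-group count doesn't exist yet

Fix: Use a subquery that GROUPs and filters with HAVING, then count its rows

Corrected query:
SELECT COUNT(*) FROM (SELECT major FROM students GROUP BY major HAVING COUNT(*) >= 2)

Result:
COUNT(*)
--------
2       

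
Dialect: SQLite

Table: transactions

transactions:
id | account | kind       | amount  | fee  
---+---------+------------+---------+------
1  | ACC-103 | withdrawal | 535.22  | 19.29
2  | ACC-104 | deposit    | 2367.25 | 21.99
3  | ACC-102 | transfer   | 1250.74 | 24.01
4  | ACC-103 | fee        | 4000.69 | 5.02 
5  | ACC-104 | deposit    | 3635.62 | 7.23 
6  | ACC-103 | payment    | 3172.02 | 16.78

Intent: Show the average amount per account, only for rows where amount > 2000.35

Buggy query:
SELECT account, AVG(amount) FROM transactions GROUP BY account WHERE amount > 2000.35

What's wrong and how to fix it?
Bug: Row-level WHERE must come before GROUP BY in the clause order

Fix: Move the WHERE clause before GROUP BY

Corrected query:
SELECT account, AVG(amount) FROM transactions WHERE amount > 2000.35 GROUP BY account

Result:
account | AVG(amount)
--------+------------
ACC-103 | 3586.355   
ACC-104 | 3001.435   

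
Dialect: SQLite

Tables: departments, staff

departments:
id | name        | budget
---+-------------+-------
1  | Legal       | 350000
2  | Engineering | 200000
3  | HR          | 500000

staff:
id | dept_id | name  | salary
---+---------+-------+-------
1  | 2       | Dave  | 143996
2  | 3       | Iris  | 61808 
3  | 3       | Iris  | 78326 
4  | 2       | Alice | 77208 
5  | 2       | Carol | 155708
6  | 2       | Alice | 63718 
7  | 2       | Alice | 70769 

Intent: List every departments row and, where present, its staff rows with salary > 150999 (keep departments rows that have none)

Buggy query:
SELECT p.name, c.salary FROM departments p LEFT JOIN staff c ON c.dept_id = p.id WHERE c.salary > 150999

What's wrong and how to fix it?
Bug: A WHERE condition on the right-hand table after LEFT JOIN drops unmatched parents

Fix: Put 'c.salary > 150999' in the JOIN's ON clause instead of WHERE

Corrected query:
SELECT p.name, c.salary FROM departments p LEFT JOIN staff c ON c.dept_id = p.id AND c.salary > 150999

Result:
name        | salary
------------+-------
Legal       | NULL  
Engineering | 155708
HR          | NULL  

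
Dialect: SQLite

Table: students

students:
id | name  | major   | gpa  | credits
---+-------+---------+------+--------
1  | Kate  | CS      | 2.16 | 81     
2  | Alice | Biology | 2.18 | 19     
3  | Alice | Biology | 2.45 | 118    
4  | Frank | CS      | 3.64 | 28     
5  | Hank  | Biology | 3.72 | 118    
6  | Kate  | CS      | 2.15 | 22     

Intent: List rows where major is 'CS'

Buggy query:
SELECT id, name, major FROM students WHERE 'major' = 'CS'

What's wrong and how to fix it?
Bug: 'major' in single quotes is a string literal, not the column; the comparison is literal-vs-literal and never true

Fix: Remove the quotes around the column name (or use double quotes for an identifier)

Corrected query:
SELECT id, name, major FROM students WHERE major = 'CS'

Result:
id | name  | major
---+-------+------
1  | Kate  | CS   
4  | Frank | CS   
6  | Kate  | CS   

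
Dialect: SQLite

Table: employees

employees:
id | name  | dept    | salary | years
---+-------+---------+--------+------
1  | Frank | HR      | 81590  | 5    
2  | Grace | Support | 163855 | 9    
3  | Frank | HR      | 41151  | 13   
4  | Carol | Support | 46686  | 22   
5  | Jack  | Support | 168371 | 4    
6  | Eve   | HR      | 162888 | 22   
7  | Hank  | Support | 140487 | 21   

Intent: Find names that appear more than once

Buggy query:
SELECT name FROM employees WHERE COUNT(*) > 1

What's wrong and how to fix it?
Bug: WHERE can't reference COUNT(*); aggregates are computed after WHERE

Fix: GROUP BY name, then filter groups with HAVING COUNT(*) > 1

Corrected query:
SELECT name FROM employees GROUP BY name HAVING COUNT(*) > 1

Result:
name 
-----
Frank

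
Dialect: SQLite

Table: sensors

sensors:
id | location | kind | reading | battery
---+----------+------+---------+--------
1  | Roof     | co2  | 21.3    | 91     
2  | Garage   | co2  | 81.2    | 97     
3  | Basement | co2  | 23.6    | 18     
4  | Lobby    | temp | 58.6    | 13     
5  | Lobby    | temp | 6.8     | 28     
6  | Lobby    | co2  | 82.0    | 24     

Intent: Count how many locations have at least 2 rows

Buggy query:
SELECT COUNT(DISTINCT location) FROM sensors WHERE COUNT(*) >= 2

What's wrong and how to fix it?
Bug: WHERE filters individual rows, not groups, so a group-level COUNT is invalid there

Fix: Group first with HAVING COUNT(*) >= 2, then COUNT the resulting groups

Corrected query:
SELECT COUNT(*) FROM (SELECT location FROM sensors GROUP BY location HAVING COUNT(*) >= 2)

Result:
COUNT(*)
--------
1       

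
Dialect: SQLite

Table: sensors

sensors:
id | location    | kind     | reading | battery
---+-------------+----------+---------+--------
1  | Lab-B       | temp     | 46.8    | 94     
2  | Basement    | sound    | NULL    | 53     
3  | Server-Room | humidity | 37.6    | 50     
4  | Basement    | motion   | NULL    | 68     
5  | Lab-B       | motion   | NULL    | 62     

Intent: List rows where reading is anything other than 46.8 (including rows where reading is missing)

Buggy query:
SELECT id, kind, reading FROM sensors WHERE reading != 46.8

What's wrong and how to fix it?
Bug: Inequality against NULL is unknown, not true; rows with NULL are dropped

Fix: Handle NULL separately with IS NULL alongside the inequality

Corrected query:
SELECT id, kind, reading FROM sensors WHERE reading != 46.8 OR reading IS NULL

Result:
id | kind     | reading
---+----------+--------
2  | sound    | NULL   
3  | humidity | 37.6   
4  | motion   | NULL   
5  | motion   | NULL   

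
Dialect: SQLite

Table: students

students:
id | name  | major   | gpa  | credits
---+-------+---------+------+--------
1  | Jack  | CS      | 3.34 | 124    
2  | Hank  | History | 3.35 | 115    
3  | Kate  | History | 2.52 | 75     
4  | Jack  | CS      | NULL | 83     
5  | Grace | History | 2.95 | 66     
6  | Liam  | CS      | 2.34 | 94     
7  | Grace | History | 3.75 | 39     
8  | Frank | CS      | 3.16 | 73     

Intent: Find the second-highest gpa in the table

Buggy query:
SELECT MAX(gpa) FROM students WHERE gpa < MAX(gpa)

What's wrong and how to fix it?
Bug: MAX(gpa) on the right of the comparison is an aggregate-in-WHERE error

Fix: Put the inner MAX in a scalar subquery

Corrected query:
SELECT MAX(gpa) FROM students WHERE gpa < (SELECT MAX(gpa) FROM students)

Result:
MAX(gpa)
--------
3.35    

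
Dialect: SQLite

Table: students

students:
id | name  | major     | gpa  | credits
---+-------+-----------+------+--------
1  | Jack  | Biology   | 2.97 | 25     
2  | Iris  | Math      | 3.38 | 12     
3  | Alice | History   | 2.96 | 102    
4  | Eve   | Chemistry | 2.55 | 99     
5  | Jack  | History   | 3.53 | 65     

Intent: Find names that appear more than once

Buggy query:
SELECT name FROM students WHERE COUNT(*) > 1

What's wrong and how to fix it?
Bug: WHERE can't reference COUNT(*); aggregates are computed after WHERE

Fix: Group first, then use HAVING for the count condition

Corrected query:
SELECT name FROM students GROUP BY name HAVING COUNT(*) > 1

Result:
name
----
Jack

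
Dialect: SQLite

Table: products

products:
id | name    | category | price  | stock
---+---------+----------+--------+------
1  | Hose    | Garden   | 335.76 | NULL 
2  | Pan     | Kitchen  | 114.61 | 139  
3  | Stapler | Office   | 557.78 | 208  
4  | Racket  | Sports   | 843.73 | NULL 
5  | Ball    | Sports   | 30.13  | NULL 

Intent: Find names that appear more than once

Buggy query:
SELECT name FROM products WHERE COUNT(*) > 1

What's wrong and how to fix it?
Bug: COUNT(*) is an aggregate and cannot be used in WHERE

Fix: GROUP BY name, then filter groups with HAVING COUNT(*) > 1

Corrected query:
SELECT name FROM products GROUP BY name HAVING COUNT(*) > 1

Result:
(no rows)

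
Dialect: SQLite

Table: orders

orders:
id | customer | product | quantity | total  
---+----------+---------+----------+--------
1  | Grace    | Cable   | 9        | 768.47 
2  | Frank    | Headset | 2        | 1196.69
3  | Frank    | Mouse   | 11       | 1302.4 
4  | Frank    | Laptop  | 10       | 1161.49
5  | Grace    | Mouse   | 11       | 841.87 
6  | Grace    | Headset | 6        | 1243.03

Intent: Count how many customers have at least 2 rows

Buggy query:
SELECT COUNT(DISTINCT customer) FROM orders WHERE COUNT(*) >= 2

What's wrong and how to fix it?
Bug: WHERE filters individual rows, not groups, so a group-level COUNT is invalid there

Fix: Use a subquery that GROUPs and filters with HAVING, then count its rows

Corrected query:
SELECT COUNT(*) FROM (SELECT customer FROM orders GROUP BY customer HAVING COUNT(*) >= 2)

Result:
COUNT(*)
--------
2       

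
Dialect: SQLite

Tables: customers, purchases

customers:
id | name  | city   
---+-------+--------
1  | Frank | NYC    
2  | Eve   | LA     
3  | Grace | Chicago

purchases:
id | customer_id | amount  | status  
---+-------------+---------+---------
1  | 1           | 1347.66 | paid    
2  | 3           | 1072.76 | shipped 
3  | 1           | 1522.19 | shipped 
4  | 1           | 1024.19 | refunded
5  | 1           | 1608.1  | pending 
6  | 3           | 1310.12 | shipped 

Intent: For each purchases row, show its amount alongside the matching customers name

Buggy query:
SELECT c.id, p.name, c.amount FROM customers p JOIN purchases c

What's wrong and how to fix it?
Bug: JOIN with no ON clause produces a cartesian product; every purchases row pairs with every customers row

Fix: Specify the join condition linking the foreign key to the parent id

Corrected query:
SELECT c.id, p.name, c.amount FROM customers p JOIN purchases c ON c.customer_id = p.id

Result:
id | name  | amount 
---+-------+--------
1  | Frank | 1347.66
2  | Grace | 1072.76
3  | Frank | 1522.19
4  | Frank | 1024.19
5  | Frank | 1608.1 
6  | Grace | 1310.12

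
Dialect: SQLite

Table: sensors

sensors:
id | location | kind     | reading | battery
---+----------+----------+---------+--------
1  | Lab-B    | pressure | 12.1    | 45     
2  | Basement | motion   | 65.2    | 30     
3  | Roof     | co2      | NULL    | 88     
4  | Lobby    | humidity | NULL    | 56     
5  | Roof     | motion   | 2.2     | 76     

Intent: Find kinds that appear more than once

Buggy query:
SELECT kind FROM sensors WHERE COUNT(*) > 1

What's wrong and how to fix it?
Bug: WHERE can't reference COUNT(*); aggregates are computed after WHERE

Fix: Group first, then use HAVING for the count condition

Corrected query:
SELECT kind FROM sensors GROUP BY kind HAVING COUNT(*) > 1

Result:
kind  
------
motion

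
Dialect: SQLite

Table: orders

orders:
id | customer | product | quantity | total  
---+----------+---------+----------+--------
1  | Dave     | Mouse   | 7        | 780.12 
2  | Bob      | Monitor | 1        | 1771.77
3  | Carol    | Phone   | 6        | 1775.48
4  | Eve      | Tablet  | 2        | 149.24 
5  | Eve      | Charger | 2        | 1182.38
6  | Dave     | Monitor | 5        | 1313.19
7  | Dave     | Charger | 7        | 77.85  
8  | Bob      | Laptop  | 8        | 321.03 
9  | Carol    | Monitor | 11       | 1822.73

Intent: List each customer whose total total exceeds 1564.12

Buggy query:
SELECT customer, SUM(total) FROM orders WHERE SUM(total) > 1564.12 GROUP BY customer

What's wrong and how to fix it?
Bug: WHERE runs before GROUP BY, so aggregates aren't available there

Fix: Use HAVING (which filters groups after aggregation) instead of WHERE

Corrected query:
SELECT customer, SUM(total) FROM orders GROUP BY customer HAVING SUM(total) > 1564.12

Result:
customer | SUM(total)
---------+-----------
Bob      | 2092.8    
Carol    | 3598.21   
Dave     | 2171.16   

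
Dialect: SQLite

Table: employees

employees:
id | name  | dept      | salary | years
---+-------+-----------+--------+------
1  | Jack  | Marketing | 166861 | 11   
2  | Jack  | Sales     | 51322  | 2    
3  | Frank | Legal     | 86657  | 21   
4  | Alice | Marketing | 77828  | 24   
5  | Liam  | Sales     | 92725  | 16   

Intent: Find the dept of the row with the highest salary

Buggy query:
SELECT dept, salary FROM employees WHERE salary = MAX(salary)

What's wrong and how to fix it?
Bug: MAX(salary) is an aggregate and cannot be used directly in WHERE

Fix: Use a subquery: WHERE salary = (SELECT MAX(salary) FROM employees)

Corrected query:
SELECT dept, salary FROM employees WHERE salary = (SELECT MAX(salary) FROM employees)

Result:
dept      | salary
----------+-------
Marketing | 166861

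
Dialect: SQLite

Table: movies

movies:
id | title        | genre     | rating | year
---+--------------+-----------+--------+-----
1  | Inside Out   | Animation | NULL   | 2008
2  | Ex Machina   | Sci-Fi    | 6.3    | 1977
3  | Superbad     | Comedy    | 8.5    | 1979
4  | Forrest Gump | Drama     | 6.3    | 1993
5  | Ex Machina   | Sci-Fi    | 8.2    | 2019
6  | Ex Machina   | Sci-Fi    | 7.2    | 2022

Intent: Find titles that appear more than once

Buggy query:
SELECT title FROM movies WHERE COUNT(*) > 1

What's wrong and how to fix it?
Bug: COUNT(*) is an aggregate and cannot be used in WHERE

Fix: GROUP BY title, then filter groups with HAVING COUNT(*) > 1

Corrected query:
SELECT title FROM movies GROUP BY title HAVING COUNT(*) > 1

Result:
title     
----------
Ex Machina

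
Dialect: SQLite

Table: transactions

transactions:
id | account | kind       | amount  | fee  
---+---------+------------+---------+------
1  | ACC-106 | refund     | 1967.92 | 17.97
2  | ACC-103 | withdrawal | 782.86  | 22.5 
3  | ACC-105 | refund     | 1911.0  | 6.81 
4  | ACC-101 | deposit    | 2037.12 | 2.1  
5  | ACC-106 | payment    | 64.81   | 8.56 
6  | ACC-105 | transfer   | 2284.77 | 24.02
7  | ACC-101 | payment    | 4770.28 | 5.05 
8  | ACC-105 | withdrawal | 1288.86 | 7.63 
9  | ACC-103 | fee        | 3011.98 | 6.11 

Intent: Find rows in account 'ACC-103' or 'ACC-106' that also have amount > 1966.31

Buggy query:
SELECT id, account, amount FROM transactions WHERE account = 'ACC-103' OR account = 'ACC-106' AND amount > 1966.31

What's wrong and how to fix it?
Bug: Without parentheses, AND is evaluated before OR, so the amount filter only applies to the 'ACC-106' branch

Fix: Group the OR with parentheses (or use IN), then AND the threshold

Corrected query:
SELECT id, account, amount FROM transactions WHERE (account = 'ACC-103' OR account = 'ACC-106') AND amount > 1966.31

Result:
id | account | amount 
---+---------+--------
1  | ACC-106 | 1967.92
9  | ACC-103 | 3011.98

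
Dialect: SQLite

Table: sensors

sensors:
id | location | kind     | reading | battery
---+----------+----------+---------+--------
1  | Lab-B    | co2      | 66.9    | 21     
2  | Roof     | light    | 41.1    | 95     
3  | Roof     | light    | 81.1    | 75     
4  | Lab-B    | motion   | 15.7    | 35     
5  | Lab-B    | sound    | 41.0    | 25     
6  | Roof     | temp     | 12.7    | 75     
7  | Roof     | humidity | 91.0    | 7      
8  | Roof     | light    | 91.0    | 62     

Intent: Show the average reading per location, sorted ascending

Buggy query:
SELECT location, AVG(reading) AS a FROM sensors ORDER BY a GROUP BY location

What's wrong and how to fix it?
Bug: GROUP BY must precede ORDER BY

Fix: Move ORDER BY to the end, after GROUP BY

Corrected query:
SELECT location, AVG(reading) AS a FROM sensors GROUP BY location ORDER BY a

Result:
location | a    
---------+------
Lab-B    | 41.2 
Roof     | 63.38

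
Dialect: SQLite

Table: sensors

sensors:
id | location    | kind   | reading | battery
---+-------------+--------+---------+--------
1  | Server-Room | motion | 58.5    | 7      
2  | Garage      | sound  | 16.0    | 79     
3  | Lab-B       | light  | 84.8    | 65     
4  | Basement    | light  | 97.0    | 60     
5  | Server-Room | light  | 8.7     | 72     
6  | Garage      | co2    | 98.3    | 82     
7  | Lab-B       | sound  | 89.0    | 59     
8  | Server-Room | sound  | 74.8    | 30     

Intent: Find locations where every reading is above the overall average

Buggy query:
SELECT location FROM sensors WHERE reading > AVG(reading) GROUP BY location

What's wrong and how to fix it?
Bug: WHERE evaluates per row before aggregation, so AVG() is unavailable

Fix: Compute the overall average in a scalar subquery and compare each group's MIN against it in HAVING

Corrected query:
SELECT location FROM sensors GROUP BY location HAVING MIN(reading) > (SELECT AVG(reading) FROM sensors)

Result:
location
--------
Basement
Lab-B   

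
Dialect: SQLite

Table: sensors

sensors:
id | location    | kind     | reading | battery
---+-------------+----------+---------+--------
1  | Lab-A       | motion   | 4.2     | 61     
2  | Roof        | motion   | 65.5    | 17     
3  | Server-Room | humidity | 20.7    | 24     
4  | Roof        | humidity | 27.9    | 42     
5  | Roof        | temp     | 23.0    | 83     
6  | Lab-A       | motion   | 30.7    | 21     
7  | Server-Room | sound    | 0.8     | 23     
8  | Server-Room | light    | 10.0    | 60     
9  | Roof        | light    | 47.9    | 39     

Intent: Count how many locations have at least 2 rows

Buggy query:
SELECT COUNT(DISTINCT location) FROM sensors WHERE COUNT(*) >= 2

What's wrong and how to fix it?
Bug: COUNT(*) cannot appear in WHERE; the per-group count doesn't exist yet

Fix: Use a subquery that GROUPs and filters with HAVING, then count its rows

Corrected query:
SELECT COUNT(*) FROM (SELECT location FROM sensors GROUP BY location HAVING COUNT(*) >= 2)

Result:
COUNT(*)
--------
3       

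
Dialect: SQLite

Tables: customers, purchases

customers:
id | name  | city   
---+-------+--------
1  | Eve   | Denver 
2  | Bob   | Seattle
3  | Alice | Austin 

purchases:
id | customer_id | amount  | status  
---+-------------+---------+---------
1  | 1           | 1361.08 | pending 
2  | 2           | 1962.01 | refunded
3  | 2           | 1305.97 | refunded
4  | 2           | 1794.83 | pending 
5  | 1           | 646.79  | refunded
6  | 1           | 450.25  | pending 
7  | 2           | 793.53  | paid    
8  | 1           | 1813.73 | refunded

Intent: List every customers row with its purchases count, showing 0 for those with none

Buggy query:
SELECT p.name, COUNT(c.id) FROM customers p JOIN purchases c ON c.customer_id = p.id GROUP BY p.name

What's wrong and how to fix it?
Bug: INNER JOIN drops customers rows that have no matching purchases rows

Fix: Switch to LEFT JOIN to retain unmatched parent rows

Corrected query:
SELECT p.name, COUNT(c.id) FROM customers p LEFT JOIN purchases c ON c.customer_id = p.id GROUP BY p.name

Result:
name  | COUNT(c.id)
------+------------
Alice | 0          
Bob   | 4          
Eve   | 4          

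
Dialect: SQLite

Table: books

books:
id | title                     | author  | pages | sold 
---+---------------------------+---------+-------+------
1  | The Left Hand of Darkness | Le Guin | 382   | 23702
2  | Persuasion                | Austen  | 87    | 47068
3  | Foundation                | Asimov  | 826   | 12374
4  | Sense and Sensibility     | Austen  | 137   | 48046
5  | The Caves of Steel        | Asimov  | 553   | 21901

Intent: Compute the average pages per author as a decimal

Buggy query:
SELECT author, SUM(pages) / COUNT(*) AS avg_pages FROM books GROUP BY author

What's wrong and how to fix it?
Bug: SUM(pages) and COUNT(*) are both integers; the division truncates the fractional part

Fix: Multiply by 1.0 (or CAST to REAL) to force floating-point division

Corrected query:
SELECT author, SUM(pages) * 1.0 / COUNT(*) AS avg_pages FROM books GROUP BY author

Result:
author  | avg_pages
--------+----------
Asimov  | 689.5    
Austen  | 112      
Le Guin | 382      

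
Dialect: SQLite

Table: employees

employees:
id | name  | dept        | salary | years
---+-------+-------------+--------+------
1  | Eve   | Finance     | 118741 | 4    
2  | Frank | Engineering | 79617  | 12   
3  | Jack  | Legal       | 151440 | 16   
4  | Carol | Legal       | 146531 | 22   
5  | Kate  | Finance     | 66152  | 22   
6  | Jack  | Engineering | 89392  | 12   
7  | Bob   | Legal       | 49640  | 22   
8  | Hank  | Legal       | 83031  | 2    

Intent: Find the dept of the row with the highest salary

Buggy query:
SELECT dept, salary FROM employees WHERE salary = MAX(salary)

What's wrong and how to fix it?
Bug: WHERE is evaluated per row; an aggregate over the whole table isn't defined there

Fix: Use a subquery: WHERE salary = (SELECT MAX(salary) FROM employees)

Corrected query:
SELECT dept, salary FROM employees WHERE salary = (SELECT MAX(salary) FROM employees)

Result:
dept  | salary
------+-------
Legal | 151440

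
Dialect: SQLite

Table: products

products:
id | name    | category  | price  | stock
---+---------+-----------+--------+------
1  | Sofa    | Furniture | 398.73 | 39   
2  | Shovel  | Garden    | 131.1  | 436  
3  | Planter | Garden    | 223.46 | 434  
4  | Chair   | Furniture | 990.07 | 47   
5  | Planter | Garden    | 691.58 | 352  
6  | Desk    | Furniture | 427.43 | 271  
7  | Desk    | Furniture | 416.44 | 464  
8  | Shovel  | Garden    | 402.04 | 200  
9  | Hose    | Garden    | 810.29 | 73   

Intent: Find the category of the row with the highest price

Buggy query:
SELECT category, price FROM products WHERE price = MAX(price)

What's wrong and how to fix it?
Bug: WHERE is evaluated per row; an aggregate over the whole table isn't defined there

Fix: Wrap MAX in a scalar subquery so WHERE compares against a single value

Corrected query:
SELECT category, price FROM products WHERE price = (SELECT MAX(price) FROM products)

Result:
category  | price 
----------+-------
Furniture | 990.07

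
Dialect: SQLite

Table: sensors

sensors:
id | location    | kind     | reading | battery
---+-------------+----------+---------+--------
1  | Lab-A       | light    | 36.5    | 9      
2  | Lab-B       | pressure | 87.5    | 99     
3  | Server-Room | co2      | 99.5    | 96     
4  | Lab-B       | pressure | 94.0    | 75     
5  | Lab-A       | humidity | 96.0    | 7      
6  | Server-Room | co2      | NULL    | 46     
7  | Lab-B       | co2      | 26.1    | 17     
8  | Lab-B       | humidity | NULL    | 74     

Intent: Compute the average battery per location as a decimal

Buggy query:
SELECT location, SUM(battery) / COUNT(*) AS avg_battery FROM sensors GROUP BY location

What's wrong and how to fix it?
Bug: SUM(battery) and COUNT(*) are both integers; the division truncates the fractional part

Fix: Multiply by 1.0 (or CAST to REAL) to force floating-point division

Corrected query:
SELECT location, SUM(battery) * 1.0 / COUNT(*) AS avg_battery FROM sensors GROUP BY location

Result:
location    | avg_battery
------------+------------
Lab-A       | 8          
Lab-B       | 66.25      
Server-Room | 71         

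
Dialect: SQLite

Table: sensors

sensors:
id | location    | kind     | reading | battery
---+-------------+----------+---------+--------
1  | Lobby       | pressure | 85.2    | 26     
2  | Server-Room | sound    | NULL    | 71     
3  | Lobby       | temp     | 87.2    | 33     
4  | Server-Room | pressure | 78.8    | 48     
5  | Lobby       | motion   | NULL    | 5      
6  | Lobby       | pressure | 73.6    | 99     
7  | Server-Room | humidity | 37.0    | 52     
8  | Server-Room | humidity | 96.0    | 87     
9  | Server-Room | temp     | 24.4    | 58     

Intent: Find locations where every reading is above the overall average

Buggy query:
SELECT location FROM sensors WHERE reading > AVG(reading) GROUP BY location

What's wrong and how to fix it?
Bug: AVG() is an aggregate; it can't sit directly in WHERE

Fix: Compute the overall average in a scalar subquery and compare each group's MIN against it in HAVING

Corrected query:
SELECT location FROM sensors GROUP BY location HAVING MIN(reading) > (SELECT AVG(reading) FROM sensors)

Result:
location
--------
Lobby   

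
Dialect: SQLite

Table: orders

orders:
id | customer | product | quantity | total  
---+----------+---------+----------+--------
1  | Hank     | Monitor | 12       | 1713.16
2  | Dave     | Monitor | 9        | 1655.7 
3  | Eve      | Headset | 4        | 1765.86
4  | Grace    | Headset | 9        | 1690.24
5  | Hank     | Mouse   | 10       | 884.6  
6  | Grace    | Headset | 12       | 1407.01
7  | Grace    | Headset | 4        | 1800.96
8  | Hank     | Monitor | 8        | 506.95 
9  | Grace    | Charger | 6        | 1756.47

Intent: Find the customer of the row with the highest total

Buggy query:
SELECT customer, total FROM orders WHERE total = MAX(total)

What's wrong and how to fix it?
Bug: WHERE is evaluated per row; an aggregate over the whole table isn't defined there

Fix: Wrap MAX in a scalar subquery so WHERE compares against a single value

Corrected query:
SELECT customer, total FROM orders WHERE total = (SELECT MAX(total) FROM orders)

Result:
customer | total  
---------+--------
Grace    | 1800.96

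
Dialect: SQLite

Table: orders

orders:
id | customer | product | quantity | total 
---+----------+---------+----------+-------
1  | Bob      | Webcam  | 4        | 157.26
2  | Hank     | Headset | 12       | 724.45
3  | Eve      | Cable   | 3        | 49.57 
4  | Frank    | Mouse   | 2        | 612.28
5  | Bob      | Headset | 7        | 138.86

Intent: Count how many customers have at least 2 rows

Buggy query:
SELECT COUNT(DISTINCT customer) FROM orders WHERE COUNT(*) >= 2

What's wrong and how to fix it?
Bug: COUNT(*) cannot appear in WHERE; the per-group count doesn't exist yet

Fix: Use a subquery that GROUPs and filters with HAVING, then count its rows

Corrected query:
SELECT COUNT(*) FROM (SELECT customer FROM orders GROUP BY customer HAVING COUNT(*) >= 2)

Result:
COUNT(*)
--------
1       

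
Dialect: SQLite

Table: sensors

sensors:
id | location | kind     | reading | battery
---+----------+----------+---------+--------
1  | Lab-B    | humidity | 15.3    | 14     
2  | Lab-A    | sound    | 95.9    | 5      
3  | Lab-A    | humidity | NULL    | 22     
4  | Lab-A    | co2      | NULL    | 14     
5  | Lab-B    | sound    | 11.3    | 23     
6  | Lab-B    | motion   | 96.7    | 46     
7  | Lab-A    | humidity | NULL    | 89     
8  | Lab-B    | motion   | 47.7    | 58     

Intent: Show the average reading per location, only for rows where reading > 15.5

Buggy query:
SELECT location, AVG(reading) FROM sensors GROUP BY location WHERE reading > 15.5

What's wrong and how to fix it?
Bug: WHERE cannot follow GROUP BY

Fix: Place WHERE between FROM and GROUP BY

Corrected query:
SELECT location, AVG(reading) FROM sensors WHERE reading > 15.5 GROUP BY location

Result:
location | AVG(reading)
---------+-------------
Lab-A    | 95.9        
Lab-B    | 72.2        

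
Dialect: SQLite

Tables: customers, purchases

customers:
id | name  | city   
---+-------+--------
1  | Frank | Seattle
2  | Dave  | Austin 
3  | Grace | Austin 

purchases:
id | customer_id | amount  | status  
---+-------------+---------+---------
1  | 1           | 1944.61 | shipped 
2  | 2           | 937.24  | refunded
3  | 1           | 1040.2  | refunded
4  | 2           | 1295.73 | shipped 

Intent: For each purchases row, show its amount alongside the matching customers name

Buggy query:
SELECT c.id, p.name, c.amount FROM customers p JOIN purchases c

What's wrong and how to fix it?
Bug: Missing join condition: each purchases row is matched to all customers rows instead of just its own

Fix: Specify the join condition linking the foreign key to the parent id

Corrected query:
SELECT c.id, p.name, c.amount FROM customers p JOIN purchases c ON c.customer_id = p.id

Result:
id | name  | amount 
---+-------+--------
1  | Frank | 1944.61
2  | Dave  | 937.24 
3  | Frank | 1040.2 
4  | Dave  | 1295.73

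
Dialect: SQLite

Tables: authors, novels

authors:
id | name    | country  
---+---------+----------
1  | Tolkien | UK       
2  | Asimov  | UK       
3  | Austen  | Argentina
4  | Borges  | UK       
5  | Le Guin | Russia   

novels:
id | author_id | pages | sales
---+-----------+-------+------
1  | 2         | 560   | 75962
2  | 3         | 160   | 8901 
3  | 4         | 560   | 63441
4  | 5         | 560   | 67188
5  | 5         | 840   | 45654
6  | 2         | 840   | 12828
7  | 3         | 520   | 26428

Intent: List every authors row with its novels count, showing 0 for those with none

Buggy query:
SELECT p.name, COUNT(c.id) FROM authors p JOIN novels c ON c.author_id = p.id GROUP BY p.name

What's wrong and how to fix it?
Bug: INNER JOIN drops authors rows that have no matching novels rows

Fix: Use LEFT JOIN so parents without children still appear (COUNT(c.id) gives 0)

Corrected query:
SELECT p.name, COUNT(c.id) FROM authors p LEFT JOIN novels c ON c.author_id = p.id GROUP BY p.name

Result:
name    | COUNT(c.id)
--------+------------
Asimov  | 2          
Austen  | 2          
Borges  | 1          
Le Guin | 2          
Tolkien | 0          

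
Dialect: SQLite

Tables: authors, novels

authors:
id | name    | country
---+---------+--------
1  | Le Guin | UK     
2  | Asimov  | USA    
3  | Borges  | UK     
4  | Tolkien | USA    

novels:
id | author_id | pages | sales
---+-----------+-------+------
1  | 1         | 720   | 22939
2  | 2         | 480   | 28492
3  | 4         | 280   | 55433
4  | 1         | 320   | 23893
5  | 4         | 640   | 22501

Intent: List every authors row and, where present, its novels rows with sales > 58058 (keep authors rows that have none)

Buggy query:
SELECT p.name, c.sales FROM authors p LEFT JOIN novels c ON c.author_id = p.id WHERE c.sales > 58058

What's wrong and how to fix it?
Bug: Filtering c.sales in WHERE discards the NULL rows produced by LEFT JOIN, turning it into an inner join

Fix: Move the right-table condition into the ON clause so unmatched parents are kept

Corrected query:
SELECT p.name, c.sales FROM authors p LEFT JOIN novels c ON c.author_id = p.id AND c.sales > 58058

Result:
name    | sales
--------+------
Le Guin | NULL 
Asimov  | NULL 
Borges  | NULL 
Tolkien | NULL 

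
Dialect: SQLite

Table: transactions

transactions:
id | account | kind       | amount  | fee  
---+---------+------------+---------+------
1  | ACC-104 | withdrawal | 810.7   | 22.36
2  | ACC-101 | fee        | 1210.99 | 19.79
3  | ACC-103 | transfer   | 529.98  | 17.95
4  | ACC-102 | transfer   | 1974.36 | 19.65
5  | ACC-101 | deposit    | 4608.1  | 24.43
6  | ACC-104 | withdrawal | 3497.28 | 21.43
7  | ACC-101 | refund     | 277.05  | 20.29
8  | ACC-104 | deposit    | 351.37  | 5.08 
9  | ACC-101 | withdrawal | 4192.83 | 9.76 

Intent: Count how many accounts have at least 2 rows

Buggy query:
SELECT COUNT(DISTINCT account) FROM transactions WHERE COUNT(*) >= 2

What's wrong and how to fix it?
Bug: COUNT(*) cannot appear in WHERE; the per-group count doesn't exist yet

Fix: Group first with HAVING COUNT(*) >= 2, then COUNT the resulting groups

Corrected query:
SELECT COUNT(*) FROM (SELECT account FROM transactions GROUP BY account HAVING COUNT(*) >= 2)

Result:
COUNT(*)
--------
2       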